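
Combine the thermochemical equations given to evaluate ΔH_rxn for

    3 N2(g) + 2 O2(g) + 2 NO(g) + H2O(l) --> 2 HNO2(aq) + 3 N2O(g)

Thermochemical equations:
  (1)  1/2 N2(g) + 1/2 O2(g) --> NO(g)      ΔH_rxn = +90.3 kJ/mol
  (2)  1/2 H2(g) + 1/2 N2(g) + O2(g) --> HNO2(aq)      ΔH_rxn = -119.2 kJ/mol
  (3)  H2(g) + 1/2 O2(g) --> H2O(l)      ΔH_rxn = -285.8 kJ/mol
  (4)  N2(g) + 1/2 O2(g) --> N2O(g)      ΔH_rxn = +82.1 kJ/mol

ΔH_rxn = 113.1 kJ/mol

(1) reversed and × 2: (-2)·(+90.3) = -180.6 kJ/mol
(2) × 2: (2)·(-119.2) = -238.4 kJ/mol
(3) reversed: +285.8 kJ/mol
(4) × 3: (3)·(+82.1) = +246.3 kJ/mol
By Hess's law, ΔH_rxn = (-2)·(+90.3) + (2)·(-119.2) + (-1)·(-285.8) + (3)·(+82.1) = 113.1 kJ/mol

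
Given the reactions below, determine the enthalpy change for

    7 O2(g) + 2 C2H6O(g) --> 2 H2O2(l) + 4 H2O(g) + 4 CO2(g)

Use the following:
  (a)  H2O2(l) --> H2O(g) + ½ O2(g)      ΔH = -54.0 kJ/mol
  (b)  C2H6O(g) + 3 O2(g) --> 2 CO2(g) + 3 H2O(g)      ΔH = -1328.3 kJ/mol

ΔH = -2548.6 kJ/mol

(a) reversed and × 2 (reverse to put H2O2(l) on the product side; scale by 2 for the 2 H2O2(l)): (-2)·(-54.0) = +108.0 kJ/mol
(b) × 2 (scale by 2 for the 2 C2H6O(g)): (2)·(-1328.3) = -2656.6 kJ/mol
ΔH = (-2)·(-54.0) + (2)·(-1328.3) = -2548.6 kJ/mol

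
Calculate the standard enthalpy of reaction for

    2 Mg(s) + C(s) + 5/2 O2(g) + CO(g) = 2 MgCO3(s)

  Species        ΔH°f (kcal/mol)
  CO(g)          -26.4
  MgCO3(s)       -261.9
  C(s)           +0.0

ΔH° = -497.4 kcal/mol

ΔH°rxn = Σ nΔHf°(products) − Σ nΔHf°(reactants).
Products: 2·(-261.9) = -523.8
Reactants: 2·(+0.0) + 1·(+0.0) + 5/2·(+0.0) + 1·(-26.4) = -26.4
ΔH° = (-523.8) − (-26.4) = -497.4 kcal/mol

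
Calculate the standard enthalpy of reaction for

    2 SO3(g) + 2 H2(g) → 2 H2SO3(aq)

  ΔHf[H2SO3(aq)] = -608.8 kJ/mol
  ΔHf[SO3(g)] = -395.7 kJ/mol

ΔH_rxn = -426.2 kJ/mol

Products: 2·(-608.8) = -1217.6
Reactants: 2·(-395.7) + 2·(+0.0) = -791.4
ΔH_rxn = (-1217.6) − (-791.4) = -426.2 kJ/mol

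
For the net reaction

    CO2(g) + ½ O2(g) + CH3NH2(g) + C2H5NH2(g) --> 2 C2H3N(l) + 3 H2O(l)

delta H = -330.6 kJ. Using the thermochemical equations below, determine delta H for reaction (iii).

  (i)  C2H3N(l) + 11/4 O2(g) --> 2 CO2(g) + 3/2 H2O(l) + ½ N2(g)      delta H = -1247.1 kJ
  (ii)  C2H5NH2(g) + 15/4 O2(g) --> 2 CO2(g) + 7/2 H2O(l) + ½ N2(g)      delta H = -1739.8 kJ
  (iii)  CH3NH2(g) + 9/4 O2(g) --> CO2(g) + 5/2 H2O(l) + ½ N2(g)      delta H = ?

(i) reversed and × 2: (-2)·(-1247.1) = +2494.2 kJ
(ii) as written: -1739.8 kJ
(iii) as written: contributes x
-330.6 = (+2494.2) + (-1739.8) + x
x = (-330.6 − (+754.4)) / (1) = -1085.0 kJ

delta H = -1085.0 kJ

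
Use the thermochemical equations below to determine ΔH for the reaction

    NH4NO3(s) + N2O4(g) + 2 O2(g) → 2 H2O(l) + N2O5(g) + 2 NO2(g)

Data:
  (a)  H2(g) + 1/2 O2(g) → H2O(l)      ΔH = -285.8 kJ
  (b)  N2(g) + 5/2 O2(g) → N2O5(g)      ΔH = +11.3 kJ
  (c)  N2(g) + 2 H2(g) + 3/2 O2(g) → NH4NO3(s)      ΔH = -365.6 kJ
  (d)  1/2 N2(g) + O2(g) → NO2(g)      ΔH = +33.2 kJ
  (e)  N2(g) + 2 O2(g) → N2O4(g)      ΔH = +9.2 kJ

ΔH = -137.5 kJ

(a) × 2 (scale by 2 for the 2 H2O(l)): (2)·(-285.8) = -571.6 kJ
(b) as written (N2O5(g) already on the product side): +11.3 kJ
(c) reversed (NH4NO3(s) must end up as a reactant): +365.6 kJ
(d) × 2 (scale by 2 for the 2 NO2(g)): (2)·(+33.2) = +66.4 kJ
(e) reversed (N2O4(g) must end up as a reactant): -9.2 kJ
ΔH = (2)·(-285.8) + (1)·(+11.3) + (-1)·(-365.6) + (2)·(+33.2) + (-1)·(+9.2) = -137.5 kJ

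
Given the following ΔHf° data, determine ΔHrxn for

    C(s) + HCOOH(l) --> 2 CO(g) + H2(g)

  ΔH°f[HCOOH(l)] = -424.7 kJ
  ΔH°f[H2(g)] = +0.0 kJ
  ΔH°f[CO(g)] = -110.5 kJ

ΔHrxn = 203.7 kJ

Products: 2·(-110.5) + 1·(+0.0) = -221.0
Reactants: 1·(+0.0) + 1·(-424.7) = -424.7
ΔHrxn = (-221.0) − (-424.7) = 203.7 kJ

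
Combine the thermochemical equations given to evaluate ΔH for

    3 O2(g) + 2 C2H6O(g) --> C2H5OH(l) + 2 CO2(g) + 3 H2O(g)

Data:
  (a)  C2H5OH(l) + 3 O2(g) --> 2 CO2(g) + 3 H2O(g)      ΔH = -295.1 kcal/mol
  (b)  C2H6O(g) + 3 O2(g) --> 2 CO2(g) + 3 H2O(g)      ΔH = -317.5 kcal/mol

(a) reversed (C2H5OH(l) must end up as a product): +295.1 kcal/mol
(b) × 2 (×2 to match 2 C2H6O(g) in the target): (2)·(-317.5) = -635.0 kcal/mol
Combining the equations, ΔH = (-1)·(-295.1) + (2)·(-317.5) = -339.9 kcal/mol

ΔH = -339.9 kcal/mol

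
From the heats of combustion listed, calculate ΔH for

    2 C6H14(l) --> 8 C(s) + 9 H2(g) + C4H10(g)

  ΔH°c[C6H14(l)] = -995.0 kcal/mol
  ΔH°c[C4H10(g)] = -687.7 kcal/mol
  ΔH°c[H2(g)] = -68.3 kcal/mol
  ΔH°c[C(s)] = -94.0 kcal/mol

ΔH = 64.4 kcal/mol

Using ΔH = Σ nΔHc°(reactants) − Σ nΔHc°(products):
= [2·(-995.0)] − [8·(-94.0) + 9·(-68.3) + 1·(-687.7)]
= 64.4 kcal/mol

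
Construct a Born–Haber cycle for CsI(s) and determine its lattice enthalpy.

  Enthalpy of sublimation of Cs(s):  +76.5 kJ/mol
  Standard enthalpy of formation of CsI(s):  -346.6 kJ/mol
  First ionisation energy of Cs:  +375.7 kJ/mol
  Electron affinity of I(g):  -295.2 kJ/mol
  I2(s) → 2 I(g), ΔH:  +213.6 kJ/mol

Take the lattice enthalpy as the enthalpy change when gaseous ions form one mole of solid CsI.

U = -610.4 kJ/mol

ΔHf° = 1·ΔHsub + 1·(ΣIE) + 1/2·D(I2) + 1·EA + U
-346.6 = 1·(+76.5) + 1·(+375.7) + 1/2·(+213.6) + 1·(-295.2) + U
U = -346.6 − (+263.8) = -610.4 kJ/mol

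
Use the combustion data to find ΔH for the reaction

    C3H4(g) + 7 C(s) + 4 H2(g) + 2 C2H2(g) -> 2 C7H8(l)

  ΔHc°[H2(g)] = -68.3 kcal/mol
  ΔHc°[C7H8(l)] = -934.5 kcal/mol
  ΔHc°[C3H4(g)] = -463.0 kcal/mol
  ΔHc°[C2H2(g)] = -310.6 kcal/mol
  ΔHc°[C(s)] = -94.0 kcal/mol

With combustion enthalpies, reactants minus products:
= [1·(-463.0) + 7·(-94.0) + 4·(-68.3) + 2·(-310.6)] − [2·(-934.5)]
= -146.4 kcal/mol

ΔH = -146.4 kcal/mol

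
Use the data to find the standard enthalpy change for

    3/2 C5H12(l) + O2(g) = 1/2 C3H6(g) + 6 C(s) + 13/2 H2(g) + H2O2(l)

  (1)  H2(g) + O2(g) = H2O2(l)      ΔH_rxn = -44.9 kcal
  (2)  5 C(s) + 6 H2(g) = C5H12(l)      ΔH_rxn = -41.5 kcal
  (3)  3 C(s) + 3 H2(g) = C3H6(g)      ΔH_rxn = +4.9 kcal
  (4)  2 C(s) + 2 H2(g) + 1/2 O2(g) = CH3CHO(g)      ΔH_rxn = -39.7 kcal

(1) as written: -44.9 kcal
(2) reversed and × 3/2: (-3/2)·(-41.5) = +62.25 kcal
(3) × 1/2: (1/2)·(+4.9) = +2.45 kcal
(4): not needed.
ΔH_rxn = (-44.9) + (+62.25) + (+2.45) = 19.8 kcal

ΔH_rxn = 19.8 kcal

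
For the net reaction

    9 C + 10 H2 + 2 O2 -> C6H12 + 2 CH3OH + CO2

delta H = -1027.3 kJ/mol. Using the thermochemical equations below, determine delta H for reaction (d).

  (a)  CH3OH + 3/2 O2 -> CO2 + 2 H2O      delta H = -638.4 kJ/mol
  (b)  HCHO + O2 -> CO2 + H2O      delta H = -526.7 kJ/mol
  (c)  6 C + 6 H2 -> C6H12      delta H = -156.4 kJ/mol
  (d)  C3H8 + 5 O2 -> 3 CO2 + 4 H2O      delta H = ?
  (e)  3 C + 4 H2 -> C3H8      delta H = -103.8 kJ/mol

(a) reversed and × 2 (reverse to put CH3OH on the product side; scale by 2 for the 2 CH3OH): (-2)·(-638.4) = +1276.8 kJ/mol
(b): not needed (HCHO appears nowhere else).
(c) as written (C6H12 already on the product side): -156.4 kJ/mol
(d) as written: contributes x
(e) as written: -103.8 kJ/mol
-1027.3 = (+1276.8) + (-156.4) + (-103.8) + x
x = (-1027.3 − (+1016.6)) / (1) = -2043.9 kJ/mol

delta H = -2043.9 kJ/mol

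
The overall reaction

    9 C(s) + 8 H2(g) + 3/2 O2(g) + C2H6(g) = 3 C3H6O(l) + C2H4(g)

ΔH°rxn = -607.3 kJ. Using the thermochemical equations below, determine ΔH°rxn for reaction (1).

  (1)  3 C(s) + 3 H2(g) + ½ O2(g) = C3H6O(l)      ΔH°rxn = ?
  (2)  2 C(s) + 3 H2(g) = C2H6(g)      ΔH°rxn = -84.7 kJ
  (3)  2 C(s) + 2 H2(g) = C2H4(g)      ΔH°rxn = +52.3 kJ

ΔH°rxn = -248.1 kJ

(1) × 3: contributes 3·x
(2) reversed: +84.7 kJ
(3) as written: +52.3 kJ
-607.3 = (+84.7) + (+52.3) + 3·x
x = (-607.3 − (+137.0)) / (3) = -248.1 kJ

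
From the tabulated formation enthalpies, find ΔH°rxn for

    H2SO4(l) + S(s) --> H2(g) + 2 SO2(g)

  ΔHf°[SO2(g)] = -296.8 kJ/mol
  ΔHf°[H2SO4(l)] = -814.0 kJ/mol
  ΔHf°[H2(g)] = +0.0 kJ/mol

ΔH°rxn = Σ nΔHf°(products) − Σ nΔHf°(reactants).
Products: 1·(+0.0) + 2·(-296.8) = -593.6
Reactants: 1·(-814.0) + 1·(+0.0) = -814.0
ΔH°rxn = (-593.6) − (-814.0) = 220.4 kJ/mol

ΔH°rxn = 220.4 kJ/mol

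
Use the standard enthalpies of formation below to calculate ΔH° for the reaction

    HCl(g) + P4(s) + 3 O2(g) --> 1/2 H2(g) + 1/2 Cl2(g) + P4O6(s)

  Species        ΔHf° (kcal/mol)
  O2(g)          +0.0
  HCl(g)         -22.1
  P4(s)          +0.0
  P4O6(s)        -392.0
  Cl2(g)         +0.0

ΔH°rxn = Σ nΔHf°(products) − Σ nΔHf°(reactants).
Products: 1/2·(+0.0) + 1/2·(+0.0) + 1·(-392.0) = -392.0
Reactants: 1·(-22.1) + 1·(+0.0) + 3·(+0.0) = -22.1
ΔH° = (-392.0) − (-22.1) = -369.9 kcal/mol

ΔH° = -369.9 kcal/mol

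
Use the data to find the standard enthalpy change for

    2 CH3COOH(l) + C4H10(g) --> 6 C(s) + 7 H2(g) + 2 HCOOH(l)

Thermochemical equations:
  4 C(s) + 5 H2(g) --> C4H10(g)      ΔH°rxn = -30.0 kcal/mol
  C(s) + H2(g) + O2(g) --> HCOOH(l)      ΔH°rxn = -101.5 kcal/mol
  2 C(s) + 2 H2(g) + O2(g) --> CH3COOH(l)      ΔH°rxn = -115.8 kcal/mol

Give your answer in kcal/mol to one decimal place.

equation 1 reversed (reverse to put C4H10(g) on the reactant side): +30.0 kcal/mol
equation 2 × 2 (scale by 2 for the 2 HCOOH(l)): (2)·(-101.5) = -203.0 kcal/mol
equation 3 reversed and × 2 (reverse to put CH3COOH(l) on the reactant side; scale by 2 for the 2 CH3COOH(l)): (-2)·(-115.8) = +231.6 kcal/mol
Summing the manipulated equations, ΔH°rxn = (-1)·(-30.0) + (2)·(-101.5) + (-2)·(-115.8) = 58.6 kcal/mol

ΔH°rxn = 58.6 kcal/mol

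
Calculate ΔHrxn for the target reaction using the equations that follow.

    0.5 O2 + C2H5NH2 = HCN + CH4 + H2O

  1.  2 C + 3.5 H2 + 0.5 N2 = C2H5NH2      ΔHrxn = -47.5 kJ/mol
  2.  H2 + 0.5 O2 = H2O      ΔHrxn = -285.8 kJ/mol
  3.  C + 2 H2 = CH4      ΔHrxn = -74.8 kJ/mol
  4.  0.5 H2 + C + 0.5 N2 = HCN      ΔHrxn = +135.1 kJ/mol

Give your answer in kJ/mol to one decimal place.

ΔHrxn = -178.0 kJ/mol

eq. 1 reversed: +47.5 kJ/mol
eq. 2 as written: -285.8 kJ/mol
eq. 3 as written: -74.8 kJ/mol
eq. 4 as written: +135.1 kJ/mol
Summing the manipulated equations, ΔHrxn = (+47.5) + (-285.8) + (-74.8) + (+135.1) = -178.0 kJ/mol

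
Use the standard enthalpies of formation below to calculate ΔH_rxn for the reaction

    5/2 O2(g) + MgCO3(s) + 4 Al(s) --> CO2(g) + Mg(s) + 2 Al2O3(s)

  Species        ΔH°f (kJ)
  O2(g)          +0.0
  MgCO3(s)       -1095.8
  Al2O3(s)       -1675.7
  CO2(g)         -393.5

ΔH_rxn = -2649.1 kJ

ΔH°rxn = Σ nΔHf°(products) − Σ nΔHf°(reactants).
Products: 1·(-393.5) + 1·(+0.0) + 2·(-1675.7) = -3744.9
Reactants: 5/2·(+0.0) + 1·(-1095.8) + 4·(+0.0) = -1095.8
ΔH_rxn = (-3744.9) − (-1095.8) = -2649.1 kJ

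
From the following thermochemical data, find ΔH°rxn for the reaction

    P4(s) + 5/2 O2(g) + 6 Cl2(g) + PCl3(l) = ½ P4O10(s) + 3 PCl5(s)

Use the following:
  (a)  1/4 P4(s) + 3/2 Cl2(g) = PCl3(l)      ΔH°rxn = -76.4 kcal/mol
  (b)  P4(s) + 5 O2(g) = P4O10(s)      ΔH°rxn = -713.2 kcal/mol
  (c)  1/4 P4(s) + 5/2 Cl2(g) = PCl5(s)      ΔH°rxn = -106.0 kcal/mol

(a) reversed: +76.4 kcal/mol
(b) × 1/2: (1/2)·(-713.2) = -356.6 kcal/mol
(c) × 3: (3)·(-106.0) = -318.0 kcal/mol
By Hess's law, ΔH°rxn = (+76.4) + (-356.6) + (-318.0) = -598.2 kcal/mol

ΔH°rxn = -598.2 kcal/mol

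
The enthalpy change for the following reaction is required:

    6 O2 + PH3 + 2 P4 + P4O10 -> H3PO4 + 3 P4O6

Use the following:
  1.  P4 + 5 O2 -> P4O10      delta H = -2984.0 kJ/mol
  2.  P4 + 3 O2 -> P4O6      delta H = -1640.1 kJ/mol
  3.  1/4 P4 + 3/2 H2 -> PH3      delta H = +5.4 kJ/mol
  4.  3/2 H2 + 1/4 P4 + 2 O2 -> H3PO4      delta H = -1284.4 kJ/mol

delta H = -3226.1 kJ/mol

eq. 1 reversed: +2984.0 kJ/mol
eq. 2 × 3: (3)·(-1640.1) = -4920.3 kJ/mol
eq. 3 reversed: -5.4 kJ/mol
eq. 4 as written: -1284.4 kJ/mol
delta H = (-1)·(-2984.0) + (3)·(-1640.1) + (-1)·(+5.4) + (1)·(-1284.4) = -3226.1 kJ/mol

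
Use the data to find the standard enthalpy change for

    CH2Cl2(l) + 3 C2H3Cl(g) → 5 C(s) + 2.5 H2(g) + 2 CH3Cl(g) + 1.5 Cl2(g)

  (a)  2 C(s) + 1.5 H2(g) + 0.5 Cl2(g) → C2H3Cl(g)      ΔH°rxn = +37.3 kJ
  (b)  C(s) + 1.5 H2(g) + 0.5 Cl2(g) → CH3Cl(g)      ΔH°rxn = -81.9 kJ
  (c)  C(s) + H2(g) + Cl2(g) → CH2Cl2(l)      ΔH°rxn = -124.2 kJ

(a) reversed and × 3: (-3)·(+37.3) = -111.9 kJ
(b) × 2: (2)·(-81.9) = -163.8 kJ
(c) reversed: +124.2 kJ
ΔH°rxn = (-111.9) + (-163.8) + (+124.2) = -151.5 kJ

ΔH°rxn = -151.5 kJ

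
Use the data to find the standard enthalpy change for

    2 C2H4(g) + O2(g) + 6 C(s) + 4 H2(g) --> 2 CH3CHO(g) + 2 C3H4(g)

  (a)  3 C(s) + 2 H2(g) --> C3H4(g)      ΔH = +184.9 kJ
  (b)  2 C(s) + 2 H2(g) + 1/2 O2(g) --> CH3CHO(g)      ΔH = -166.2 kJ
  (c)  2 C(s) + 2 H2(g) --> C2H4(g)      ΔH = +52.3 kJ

ΔH = -67.2 kJ

(a) × 2: (2)·(+184.9) = +369.8 kJ
(b) × 2: (2)·(-166.2) = -332.4 kJ
(c) reversed and × 2: (-2)·(+52.3) = -104.6 kJ
By Hess's law, ΔH = (+369.8) + (-332.4) + (-104.6) = -67.2 kJ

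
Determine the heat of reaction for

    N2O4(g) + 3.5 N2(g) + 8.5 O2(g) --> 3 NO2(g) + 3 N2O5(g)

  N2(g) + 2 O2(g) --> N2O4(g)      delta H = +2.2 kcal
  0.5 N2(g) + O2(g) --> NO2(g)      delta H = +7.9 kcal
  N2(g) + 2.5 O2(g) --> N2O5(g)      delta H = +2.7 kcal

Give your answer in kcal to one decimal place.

delta H = 29.6 kcal

equation 1 reversed (reverse to put N2O4(g) on the reactant side): -2.2 kcal
equation 2 × 3 (scale by 3 for the 3 NO2(g)): (3)·(+7.9) = +23.7 kcal
equation 3 × 3 (scale by 3 for the 3 N2O5(g)): (3)·(+2.7) = +8.1 kcal
delta H = (-2.2) + (+23.7) + (+8.1) = 29.6 kcal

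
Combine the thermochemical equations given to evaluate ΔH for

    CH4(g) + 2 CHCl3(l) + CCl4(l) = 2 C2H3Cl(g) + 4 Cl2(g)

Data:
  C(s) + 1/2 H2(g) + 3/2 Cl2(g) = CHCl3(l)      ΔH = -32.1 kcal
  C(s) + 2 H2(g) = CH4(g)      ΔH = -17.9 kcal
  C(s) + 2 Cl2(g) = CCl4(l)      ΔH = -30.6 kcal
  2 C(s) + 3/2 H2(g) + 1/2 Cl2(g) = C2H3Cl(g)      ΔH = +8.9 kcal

equation 1 reversed and × 2 (CHCl3(l) must end up as a reactant; scale by 2 for the 2 CHCl3(l)): (-2)·(-32.1) = +64.2 kcal
equation 2 reversed (CH4(g) must end up as a reactant): +17.9 kcal
equation 3 reversed (CCl4(l) must end up as a reactant): +30.6 kcal
equation 4 × 2 (scale by 2 for the 2 C2H3Cl(g)): (2)·(+8.9) = +17.8 kcal
ΔH = (+64.2) + (+17.9) + (+30.6) + (+17.8) = 130.5 kcal

ΔH = 130.5 kcal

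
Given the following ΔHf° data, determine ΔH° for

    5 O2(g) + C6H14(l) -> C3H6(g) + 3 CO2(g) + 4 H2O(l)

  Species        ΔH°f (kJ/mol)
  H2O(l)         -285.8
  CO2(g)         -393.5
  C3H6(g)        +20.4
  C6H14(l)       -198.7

Products: 1·(+20.4) + 3·(-393.5) + 4·(-285.8) = -2303.3
Reactants: 5·(+0.0) + 1·(-198.7) = -198.7
ΔH° = (-2303.3) − (-198.7) = -2104.6 kJ/mol

ΔH° = -2104.6 kJ/mol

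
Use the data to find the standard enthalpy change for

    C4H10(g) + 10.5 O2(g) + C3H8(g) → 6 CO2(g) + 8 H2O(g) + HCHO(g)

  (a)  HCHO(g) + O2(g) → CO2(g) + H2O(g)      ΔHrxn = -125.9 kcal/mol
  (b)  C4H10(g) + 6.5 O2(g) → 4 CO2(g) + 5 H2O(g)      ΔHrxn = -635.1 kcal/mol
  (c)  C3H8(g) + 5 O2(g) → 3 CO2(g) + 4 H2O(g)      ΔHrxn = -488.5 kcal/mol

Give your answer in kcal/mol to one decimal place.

ΔHrxn = -997.7 kcal/mol

(a) reversed: +125.9 kcal/mol
(b) as written: -635.1 kcal/mol
(c) as written: -488.5 kcal/mol
By Hess's law, ΔHrxn = (-1)·(-125.9) + (1)·(-635.1) + (1)·(-488.5) = -997.7 kcal/mol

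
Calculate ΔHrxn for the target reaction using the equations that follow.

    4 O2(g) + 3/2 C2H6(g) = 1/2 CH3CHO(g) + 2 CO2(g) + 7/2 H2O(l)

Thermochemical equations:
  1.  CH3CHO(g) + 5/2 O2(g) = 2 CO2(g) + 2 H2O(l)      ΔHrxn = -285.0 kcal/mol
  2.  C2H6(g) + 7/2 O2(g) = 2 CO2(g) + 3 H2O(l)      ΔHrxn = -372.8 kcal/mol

ΔHrxn = -416.7 kcal/mol

eq. 1 reversed and × 1/2: (-1/2)·(-285.0) = +142.5 kcal/mol
eq. 2 × 3/2: (3/2)·(-372.8) = -559.2 kcal/mol
ΔHrxn = (-1/2)·(-285.0) + (3/2)·(-372.8) = -416.7 kcal/mol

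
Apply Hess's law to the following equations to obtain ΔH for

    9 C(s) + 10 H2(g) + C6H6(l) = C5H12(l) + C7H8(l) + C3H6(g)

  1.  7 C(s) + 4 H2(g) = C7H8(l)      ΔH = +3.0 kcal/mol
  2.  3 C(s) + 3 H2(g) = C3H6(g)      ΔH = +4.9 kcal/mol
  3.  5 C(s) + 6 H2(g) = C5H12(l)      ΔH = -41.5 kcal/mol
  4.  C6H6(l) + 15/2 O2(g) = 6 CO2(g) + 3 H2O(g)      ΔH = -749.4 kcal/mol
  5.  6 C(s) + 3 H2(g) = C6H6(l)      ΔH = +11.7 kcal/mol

eq. 1 as written: +3.0 kcal/mol
eq. 2 as written: +4.9 kcal/mol
eq. 3 as written: -41.5 kcal/mol
eq. 4: not needed.
eq. 5 reversed: -11.7 kcal/mol
By Hess's law, ΔH = (1)·(+3.0) + (1)·(+4.9) + (1)·(-41.5) + (-1)·(+11.7) = -45.3 kcal/mol

ΔH = -45.3 kcal/mol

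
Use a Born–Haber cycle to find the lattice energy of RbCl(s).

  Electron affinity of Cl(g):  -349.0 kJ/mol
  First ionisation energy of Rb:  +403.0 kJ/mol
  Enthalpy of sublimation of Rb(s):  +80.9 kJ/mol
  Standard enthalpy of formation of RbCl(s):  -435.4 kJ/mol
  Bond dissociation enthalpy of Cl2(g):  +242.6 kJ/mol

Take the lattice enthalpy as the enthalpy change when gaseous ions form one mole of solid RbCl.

ΔHf° = 1·ΔHsub + 1·(ΣIE) + 1/2·D(Cl2) + 1·EA + U
-435.4 = 1·(+80.9) + 1·(+403.0) + 1/2·(+242.6) + 1·(-349.0) + U
U = -435.4 − (+256.2) = -691.6 kJ/mol

U = -691.6 kJ/mol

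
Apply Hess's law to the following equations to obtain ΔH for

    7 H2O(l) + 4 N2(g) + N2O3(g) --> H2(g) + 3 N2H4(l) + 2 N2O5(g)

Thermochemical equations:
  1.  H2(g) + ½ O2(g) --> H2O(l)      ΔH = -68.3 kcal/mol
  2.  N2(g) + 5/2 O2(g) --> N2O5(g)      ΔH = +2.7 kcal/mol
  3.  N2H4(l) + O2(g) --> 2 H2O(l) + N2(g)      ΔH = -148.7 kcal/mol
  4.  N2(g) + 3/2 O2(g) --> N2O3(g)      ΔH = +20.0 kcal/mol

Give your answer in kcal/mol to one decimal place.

ΔH = 499.8 kcal/mol

eq. 1 reversed (reverse to put H2(g) on the product side): +68.3 kcal/mol
eq. 2 × 2 (×2 to match 2 N2O5(g) in the target): (2)·(+2.7) = +5.4 kcal/mol
eq. 3 reversed and × 3 (N2H4(l) must end up as a product; ×3 to match 3 N2H4(l) in the target): (-3)·(-148.7) = +446.1 kcal/mol
eq. 4 reversed (N2O3(g) must end up as a reactant): -20.0 kcal/mol
Since enthalpy is a state function, ΔH = (-1)·(-68.3) + (2)·(+2.7) + (-3)·(-148.7) + (-1)·(+20.0) = 499.8 kcal/mol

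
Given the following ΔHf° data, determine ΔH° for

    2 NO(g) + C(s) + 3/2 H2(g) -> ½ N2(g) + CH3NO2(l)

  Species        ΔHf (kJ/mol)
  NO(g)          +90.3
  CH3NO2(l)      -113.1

Products: 1/2·(+0.0) + 1·(-113.1) = -113.1
Reactants: 2·(+90.3) + 1·(+0.0) + 3/2·(+0.0) = +180.6
ΔH° = (-113.1) − (+180.6) = -293.7 kJ/mol

ΔH° = -293.7 kJ/mol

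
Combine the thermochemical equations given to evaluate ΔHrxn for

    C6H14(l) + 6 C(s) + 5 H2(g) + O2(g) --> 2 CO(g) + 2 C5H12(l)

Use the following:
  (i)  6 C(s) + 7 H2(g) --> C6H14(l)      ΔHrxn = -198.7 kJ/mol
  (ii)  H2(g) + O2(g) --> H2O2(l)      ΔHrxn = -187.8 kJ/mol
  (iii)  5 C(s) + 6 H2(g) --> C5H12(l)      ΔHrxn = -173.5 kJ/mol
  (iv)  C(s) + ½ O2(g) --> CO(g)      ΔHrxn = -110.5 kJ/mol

(i) reversed (C6H14(l) must end up as a reactant): +198.7 kJ/mol
(ii): not needed (H2O2(l) appears nowhere else).
(iii) × 2 (×2 to match 2 C5H12(l) in the target): (2)·(-173.5) = -347.0 kJ/mol
(iv) × 2 (×2 to match 2 CO(g) in the target): (2)·(-110.5) = -221.0 kJ/mol
By Hess's law, ΔHrxn = (+198.7) + (-347.0) + (-221.0) = -369.3 kJ/mol

ΔHrxn = -369.3 kJ/mol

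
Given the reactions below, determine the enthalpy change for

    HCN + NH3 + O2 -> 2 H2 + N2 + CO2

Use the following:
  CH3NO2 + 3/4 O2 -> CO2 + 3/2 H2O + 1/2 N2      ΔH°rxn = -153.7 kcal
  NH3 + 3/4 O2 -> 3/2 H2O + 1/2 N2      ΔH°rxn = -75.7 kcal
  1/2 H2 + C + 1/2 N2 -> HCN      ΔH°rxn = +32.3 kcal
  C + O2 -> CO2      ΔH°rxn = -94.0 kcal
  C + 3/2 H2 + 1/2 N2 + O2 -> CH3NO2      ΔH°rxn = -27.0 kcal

equation 1 reversed: +153.7 kcal
equation 2 as written (NH3 already on the reactant side): -75.7 kcal
equation 3 reversed (reverse to put HCN on the reactant side): -32.3 kcal
equation 4 × 2: (2)·(-94.0) = -188.0 kcal
equation 5 reversed: +27.0 kcal
ΔH°rxn = (+153.7) + (-75.7) + (-32.3) + (-188.0) + (+27.0) = -115.3 kcal

ΔH°rxn = -115.3 kcal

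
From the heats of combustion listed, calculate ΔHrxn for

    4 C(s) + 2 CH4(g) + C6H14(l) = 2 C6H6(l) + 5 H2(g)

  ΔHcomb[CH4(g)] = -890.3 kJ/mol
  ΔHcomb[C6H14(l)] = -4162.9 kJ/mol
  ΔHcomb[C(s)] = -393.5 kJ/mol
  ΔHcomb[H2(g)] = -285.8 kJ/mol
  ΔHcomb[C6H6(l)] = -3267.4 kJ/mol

With combustion enthalpies, reactants minus products:
= [4·(-393.5) + 2·(-890.3) + 1·(-4162.9)] − [2·(-3267.4) + 5·(-285.8)]
= 446.3 kJ/mol

ΔHrxn = 446.3 kJ/mol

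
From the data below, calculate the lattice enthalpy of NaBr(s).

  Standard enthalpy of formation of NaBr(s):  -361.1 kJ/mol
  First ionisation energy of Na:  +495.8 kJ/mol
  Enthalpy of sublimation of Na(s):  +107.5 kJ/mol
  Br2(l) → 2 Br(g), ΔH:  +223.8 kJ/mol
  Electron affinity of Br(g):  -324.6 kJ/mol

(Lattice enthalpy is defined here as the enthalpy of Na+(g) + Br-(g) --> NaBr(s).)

U = -751.7 kJ/mol

ΔHf° = 1·ΔHsub + 1·(ΣIE) + 1/2·D(Br2) + 1·EA + U
-361.1 = 1·(+107.5) + 1·(+495.8) + 1/2·(+223.8) + 1·(-324.6) + U
U = -361.1 − (+390.6) = -751.7 kJ/mol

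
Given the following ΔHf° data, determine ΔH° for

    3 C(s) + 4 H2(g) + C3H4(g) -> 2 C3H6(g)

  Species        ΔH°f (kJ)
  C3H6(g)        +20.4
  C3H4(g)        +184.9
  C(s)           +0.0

ΔH°rxn = Σ nΔHf°(products) − Σ nΔHf°(reactants).
Products: 2·(+20.4) = +40.8
Reactants: 3·(+0.0) + 4·(+0.0) + 1·(+184.9) = +184.9
ΔH° = (+40.8) − (+184.9) = -144.1 kJ

ΔH° = -144.1 kJ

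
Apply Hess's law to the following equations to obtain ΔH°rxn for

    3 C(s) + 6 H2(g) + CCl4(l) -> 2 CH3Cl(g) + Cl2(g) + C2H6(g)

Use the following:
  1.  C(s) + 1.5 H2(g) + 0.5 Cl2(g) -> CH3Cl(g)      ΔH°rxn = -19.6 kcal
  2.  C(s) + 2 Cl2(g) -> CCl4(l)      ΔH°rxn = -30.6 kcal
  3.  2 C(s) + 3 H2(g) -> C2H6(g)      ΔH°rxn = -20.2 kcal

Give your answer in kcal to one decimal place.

ΔH°rxn = -28.8 kcal

eq. 1 × 2 (×2 to match 2 CH3Cl(g) in the target): (2)·(-19.6) = -39.2 kcal
eq. 2 reversed (reverse to put CCl4(l) on the reactant side): +30.6 kcal
eq. 3 as written (C2H6(g) already on the product side): -20.2 kcal
Since enthalpy is a state function, ΔH°rxn = (-39.2) + (+30.6) + (-20.2) = -28.8 kcal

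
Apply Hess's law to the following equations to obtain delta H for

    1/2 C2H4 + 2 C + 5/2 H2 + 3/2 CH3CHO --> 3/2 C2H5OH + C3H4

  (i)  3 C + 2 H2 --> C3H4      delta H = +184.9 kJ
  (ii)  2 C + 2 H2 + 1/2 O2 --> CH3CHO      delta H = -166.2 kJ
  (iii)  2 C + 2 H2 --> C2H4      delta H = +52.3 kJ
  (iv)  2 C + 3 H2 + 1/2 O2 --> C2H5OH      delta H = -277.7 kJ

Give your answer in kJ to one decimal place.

(i) as written (C3H4 already on the product side): +184.9 kJ
(ii) reversed and × 3/2 (reverse to put CH3CHO on the reactant side; scale by 3/2 for the 3/2 CH3CHO): (-3/2)·(-166.2) = +249.3 kJ
(iii) reversed and × 1/2 (C2H4 must end up as a reactant; ×1/2 to match 1/2 C2H4 in the target): (-1/2)·(+52.3) = -26.15 kJ
(iv) × 3/2 (scale by 3/2 for the 3/2 C2H5OH): (3/2)·(-277.7) = -416.55 kJ
Since enthalpy is a state function, delta H = (1)·(+184.9) + (-3/2)·(-166.2) + (-1/2)·(+52.3) + (3/2)·(-277.7) = -8.5 kJ

delta H = -8.5 kJ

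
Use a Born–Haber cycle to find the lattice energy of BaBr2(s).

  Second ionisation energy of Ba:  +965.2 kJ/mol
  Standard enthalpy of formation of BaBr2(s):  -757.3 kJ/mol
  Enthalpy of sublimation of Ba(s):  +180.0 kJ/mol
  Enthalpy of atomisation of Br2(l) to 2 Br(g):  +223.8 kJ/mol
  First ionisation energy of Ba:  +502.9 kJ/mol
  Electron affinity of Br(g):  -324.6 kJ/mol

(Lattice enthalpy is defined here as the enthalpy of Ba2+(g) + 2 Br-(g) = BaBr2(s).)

ΔHf° = 1·ΔHsub + 1·(ΣIE) + 1·D(Br2) + 2·EA + U
-757.3 = 1·(+180.0) + 1·(+1468.1) + 1·(+223.8) + 2·(-324.6) + U
U = -757.3 − (+1222.7) = -1980.0 kJ/mol

U = -1980.0 kJ/mol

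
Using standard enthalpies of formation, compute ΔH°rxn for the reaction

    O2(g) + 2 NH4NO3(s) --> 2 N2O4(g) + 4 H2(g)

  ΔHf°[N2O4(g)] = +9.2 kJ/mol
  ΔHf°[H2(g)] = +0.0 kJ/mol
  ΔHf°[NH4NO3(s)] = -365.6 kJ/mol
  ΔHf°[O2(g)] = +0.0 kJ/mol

ΔH°rxn = 749.6 kJ/mol

Products: 2·(+9.2) + 4·(+0.0) = +18.4
Reactants: 1·(+0.0) + 2·(-365.6) = -731.2
ΔH°rxn = (+18.4) − (-731.2) = 749.6 kJ/mol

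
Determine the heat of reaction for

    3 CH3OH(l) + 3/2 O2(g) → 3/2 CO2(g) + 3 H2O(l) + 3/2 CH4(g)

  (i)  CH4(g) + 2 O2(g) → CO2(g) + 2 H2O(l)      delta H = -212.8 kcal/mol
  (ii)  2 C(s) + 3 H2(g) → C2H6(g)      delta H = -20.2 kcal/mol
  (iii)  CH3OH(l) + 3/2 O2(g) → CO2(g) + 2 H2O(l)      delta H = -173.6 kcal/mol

(i) reversed and × 3/2 (reverse to put CH4(g) on the product side; scale by 3/2 for the 3/2 CH4(g)): (-3/2)·(-212.8) = +319.2 kcal/mol
(ii): not needed (H2(g) appears nowhere else).
(iii) × 3 (×3 to match 3 CH3OH(l) in the target): (3)·(-173.6) = -520.8 kcal/mol
By Hess's law, delta H = (-3/2)·(-212.8) + (3)·(-173.6) = -201.6 kcal/mol

delta H = -201.6 kcal/mol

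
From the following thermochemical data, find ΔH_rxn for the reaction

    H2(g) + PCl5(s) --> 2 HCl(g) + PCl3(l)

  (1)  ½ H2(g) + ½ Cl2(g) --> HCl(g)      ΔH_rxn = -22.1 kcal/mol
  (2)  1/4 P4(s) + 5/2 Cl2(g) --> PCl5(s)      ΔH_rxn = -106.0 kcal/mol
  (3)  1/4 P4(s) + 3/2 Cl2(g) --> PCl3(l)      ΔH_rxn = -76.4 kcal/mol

ΔH_rxn = -14.6 kcal/mol

(1) × 2: (2)·(-22.1) = -44.2 kcal/mol
(2) reversed: +106.0 kcal/mol
(3) as written: -76.4 kcal/mol
By Hess's law, ΔH_rxn = (2)·(-22.1) + (-1)·(-106.0) + (1)·(-76.4) = -14.6 kcal/mol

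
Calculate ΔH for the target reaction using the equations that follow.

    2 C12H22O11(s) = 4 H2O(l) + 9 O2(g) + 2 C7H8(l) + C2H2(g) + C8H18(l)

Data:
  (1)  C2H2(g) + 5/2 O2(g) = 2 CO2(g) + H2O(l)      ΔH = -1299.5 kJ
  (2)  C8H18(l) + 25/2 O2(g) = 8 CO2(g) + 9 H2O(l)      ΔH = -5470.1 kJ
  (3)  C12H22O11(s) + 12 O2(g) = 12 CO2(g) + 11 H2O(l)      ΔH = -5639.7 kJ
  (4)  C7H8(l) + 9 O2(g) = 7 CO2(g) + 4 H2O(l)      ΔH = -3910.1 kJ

ΔH = 3310.4 kJ

(1) reversed: +1299.5 kJ
(2) reversed: +5470.1 kJ
(3) × 2: (2)·(-5639.7) = -11279.4 kJ
(4) reversed and × 2: (-2)·(-3910.1) = +7820.2 kJ
ΔH = (+1299.5) + (+5470.1) + (-11279.4) + (+7820.2) = 3310.4 kJ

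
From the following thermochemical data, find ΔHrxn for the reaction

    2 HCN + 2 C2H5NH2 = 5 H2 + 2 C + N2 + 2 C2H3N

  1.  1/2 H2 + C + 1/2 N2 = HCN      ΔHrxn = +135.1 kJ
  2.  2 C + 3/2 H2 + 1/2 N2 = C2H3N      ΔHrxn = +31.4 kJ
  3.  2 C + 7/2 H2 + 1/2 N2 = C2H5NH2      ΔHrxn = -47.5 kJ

ΔHrxn = -112.4 kJ

eq. 1 reversed and × 2 (HCN must end up as a reactant; ×2 to match 2 HCN in the target): (-2)·(+135.1) = -270.2 kJ
eq. 2 × 2 (×2 to match 2 C2H3N in the target): (2)·(+31.4) = +62.8 kJ
eq. 3 reversed and × 2 (C2H5NH2 must end up as a reactant; ×2 to match 2 C2H5NH2 in the target): (-2)·(-47.5) = +95.0 kJ
ΔHrxn = (-270.2) + (+62.8) + (+95.0) = -112.4 kJ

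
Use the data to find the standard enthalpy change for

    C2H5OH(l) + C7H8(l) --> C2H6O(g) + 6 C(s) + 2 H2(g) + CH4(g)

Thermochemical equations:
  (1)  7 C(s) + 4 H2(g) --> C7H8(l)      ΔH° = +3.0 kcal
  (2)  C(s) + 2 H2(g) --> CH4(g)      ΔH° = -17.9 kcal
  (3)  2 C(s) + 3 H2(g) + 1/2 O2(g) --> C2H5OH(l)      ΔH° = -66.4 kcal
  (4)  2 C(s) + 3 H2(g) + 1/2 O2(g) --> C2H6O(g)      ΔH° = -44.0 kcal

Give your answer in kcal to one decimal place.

ΔH° = 1.5 kcal

(1) reversed: -3.0 kcal
(2) as written: -17.9 kcal
(3) reversed: +66.4 kcal
(4) as written: -44.0 kcal
Since enthalpy is a state function, ΔH° = (-3.0) + (-17.9) + (+66.4) + (-44.0) = 1.5 kcal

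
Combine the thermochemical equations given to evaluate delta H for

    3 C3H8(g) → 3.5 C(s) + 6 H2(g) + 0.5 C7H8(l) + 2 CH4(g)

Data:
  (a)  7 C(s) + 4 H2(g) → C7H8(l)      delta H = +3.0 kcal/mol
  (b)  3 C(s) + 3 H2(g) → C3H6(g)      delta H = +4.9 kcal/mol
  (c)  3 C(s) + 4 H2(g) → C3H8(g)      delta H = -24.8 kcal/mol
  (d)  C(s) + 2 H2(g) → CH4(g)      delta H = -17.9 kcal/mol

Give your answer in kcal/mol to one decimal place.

(a) × 1/2 (×1/2 to match 1/2 C7H8(l) in the target): (1/2)·(+3.0) = +1.5 kcal/mol
(b): not needed (C3H6(g) appears nowhere else).
(c) reversed and × 3 (reverse to put C3H8(g) on the reactant side; ×3 to match 3 C3H8(g) in the target): (-3)·(-24.8) = +74.4 kcal/mol
(d) × 2 (×2 to match 2 CH4(g) in the target): (2)·(-17.9) = -35.8 kcal/mol
By Hess's law, delta H = (+1.5) + (+74.4) + (-35.8) = 40.1 kcal/mol

delta H = 40.1 kcal/mol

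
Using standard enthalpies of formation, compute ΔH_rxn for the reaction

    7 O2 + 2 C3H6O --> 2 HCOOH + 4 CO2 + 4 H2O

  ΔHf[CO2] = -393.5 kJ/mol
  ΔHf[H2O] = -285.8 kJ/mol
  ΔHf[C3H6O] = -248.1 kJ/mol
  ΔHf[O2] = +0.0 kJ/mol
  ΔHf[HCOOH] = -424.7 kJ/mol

Products: 2·(-424.7) + 4·(-393.5) + 4·(-285.8) = -3566.6
Reactants: 7·(+0.0) + 2·(-248.1) = -496.2
ΔH_rxn = (-3566.6) − (-496.2) = -3070.4 kJ/mol

ΔH_rxn = -3070.4 kJ/mol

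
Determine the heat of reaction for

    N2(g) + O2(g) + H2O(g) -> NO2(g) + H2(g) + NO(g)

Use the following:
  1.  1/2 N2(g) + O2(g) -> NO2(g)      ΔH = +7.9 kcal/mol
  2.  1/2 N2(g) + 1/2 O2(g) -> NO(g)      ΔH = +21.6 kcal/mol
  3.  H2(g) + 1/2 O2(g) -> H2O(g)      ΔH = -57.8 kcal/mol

eq. 1 as written: +7.9 kcal/mol
eq. 2 as written: +21.6 kcal/mol
eq. 3 reversed: +57.8 kcal/mol
Combining the equations, ΔH = (+7.9) + (+21.6) + (+57.8) = 87.3 kcal/mol

ΔH = 87.3 kcal/mol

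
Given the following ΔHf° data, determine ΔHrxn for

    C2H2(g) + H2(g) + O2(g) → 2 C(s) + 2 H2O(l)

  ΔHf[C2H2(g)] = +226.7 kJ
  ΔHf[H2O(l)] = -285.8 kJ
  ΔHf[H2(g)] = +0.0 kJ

ΔHrxn = -798.3 kJ

Products: 2·(+0.0) + 2·(-285.8) = -571.6
Reactants: 1·(+226.7) + 1·(+0.0) + 1·(+0.0) = +226.7
ΔHrxn = (-571.6) − (+226.7) = -798.3 kJ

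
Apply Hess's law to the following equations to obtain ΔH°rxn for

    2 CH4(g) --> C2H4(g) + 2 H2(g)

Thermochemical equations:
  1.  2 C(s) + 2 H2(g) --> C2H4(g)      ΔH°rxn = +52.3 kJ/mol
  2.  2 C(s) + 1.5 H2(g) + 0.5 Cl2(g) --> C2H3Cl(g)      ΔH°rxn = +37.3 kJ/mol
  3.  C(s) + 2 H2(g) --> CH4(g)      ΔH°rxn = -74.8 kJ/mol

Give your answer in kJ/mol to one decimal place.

ΔH°rxn = 201.9 kJ/mol

eq. 1 as written (C2H4(g) already on the product side): +52.3 kJ/mol
eq. 2: not needed (Cl2(g) appears nowhere else).
eq. 3 reversed and × 2 (reverse to put CH4(g) on the reactant side; ×2 to match 2 CH4(g) in the target): (-2)·(-74.8) = +149.6 kJ/mol
Combining the equations, ΔH°rxn = (+52.3) + (+149.6) = 201.9 kJ/mol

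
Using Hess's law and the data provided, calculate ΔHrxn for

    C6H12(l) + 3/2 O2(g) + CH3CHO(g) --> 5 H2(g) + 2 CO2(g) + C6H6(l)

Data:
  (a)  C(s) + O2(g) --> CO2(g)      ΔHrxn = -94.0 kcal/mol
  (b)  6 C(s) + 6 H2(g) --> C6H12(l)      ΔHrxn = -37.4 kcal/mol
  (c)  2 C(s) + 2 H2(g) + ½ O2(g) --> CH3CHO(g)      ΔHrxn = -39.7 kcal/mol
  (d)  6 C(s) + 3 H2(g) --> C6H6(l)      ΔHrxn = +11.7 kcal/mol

(a) × 2: (2)·(-94.0) = -188.0 kcal/mol
(b) reversed: +37.4 kcal/mol
(c) reversed: +39.7 kcal/mol
(d) as written: +11.7 kcal/mol
Combining the equations, ΔHrxn = (2)·(-94.0) + (-1)·(-37.4) + (-1)·(-39.7) + (1)·(+11.7) = -99.2 kcal/mol

ΔHrxn = -99.2 kcal/mol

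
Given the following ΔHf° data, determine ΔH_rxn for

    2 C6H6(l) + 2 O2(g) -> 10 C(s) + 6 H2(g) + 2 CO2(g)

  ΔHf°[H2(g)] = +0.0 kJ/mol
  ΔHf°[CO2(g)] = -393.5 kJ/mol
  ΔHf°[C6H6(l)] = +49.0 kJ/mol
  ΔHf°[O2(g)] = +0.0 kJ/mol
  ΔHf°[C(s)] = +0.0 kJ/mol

ΔH_rxn = -885.0 kJ/mol

Products: 10·(+0.0) + 6·(+0.0) + 2·(-393.5) = -787.0
Reactants: 2·(+49.0) + 2·(+0.0) = +98.0
ΔH_rxn = (-787.0) − (+98.0) = -885.0 kJ/mol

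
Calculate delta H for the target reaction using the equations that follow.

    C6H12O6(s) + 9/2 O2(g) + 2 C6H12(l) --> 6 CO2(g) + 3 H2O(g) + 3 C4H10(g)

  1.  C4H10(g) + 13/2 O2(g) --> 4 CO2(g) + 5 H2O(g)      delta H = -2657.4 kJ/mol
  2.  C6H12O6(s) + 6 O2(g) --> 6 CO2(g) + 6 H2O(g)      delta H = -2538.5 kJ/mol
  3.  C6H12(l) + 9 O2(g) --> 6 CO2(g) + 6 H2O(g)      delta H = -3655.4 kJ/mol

delta H = -1877.1 kJ/mol

eq. 1 reversed and × 3: (-3)·(-2657.4) = +7972.2 kJ/mol
eq. 2 as written: -2538.5 kJ/mol
eq. 3 × 2: (2)·(-3655.4) = -7310.8 kJ/mol
delta H = (+7972.2) + (-2538.5) + (-7310.8) = -1877.1 kJ/mol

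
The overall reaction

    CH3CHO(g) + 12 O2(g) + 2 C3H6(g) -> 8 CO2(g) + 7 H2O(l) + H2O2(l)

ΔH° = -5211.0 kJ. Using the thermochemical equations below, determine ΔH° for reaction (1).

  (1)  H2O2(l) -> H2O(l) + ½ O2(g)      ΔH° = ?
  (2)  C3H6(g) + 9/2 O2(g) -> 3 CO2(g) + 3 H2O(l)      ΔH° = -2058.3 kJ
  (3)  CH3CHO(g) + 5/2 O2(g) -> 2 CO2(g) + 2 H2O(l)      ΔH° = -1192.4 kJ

ΔH° = -98.0 kJ

(1) reversed: contributes −x
(2) × 2: (2)·(-2058.3) = -4116.6 kJ
(3) as written: -1192.4 kJ
-5211.0 = (-4116.6) + (-1192.4) − x
x = (-5211.0 − (-5309.0)) / (-1) = -98.0 kJ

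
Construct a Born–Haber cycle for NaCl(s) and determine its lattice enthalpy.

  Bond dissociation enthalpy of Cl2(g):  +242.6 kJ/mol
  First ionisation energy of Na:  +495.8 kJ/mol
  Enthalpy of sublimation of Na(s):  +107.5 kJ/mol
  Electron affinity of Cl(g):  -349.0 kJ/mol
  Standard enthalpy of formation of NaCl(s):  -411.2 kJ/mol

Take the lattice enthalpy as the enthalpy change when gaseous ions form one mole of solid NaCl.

ΔHf° = 1·ΔHsub + 1·(ΣIE) + 1/2·D(Cl2) + 1·EA + U
-411.2 = 1·(+107.5) + 1·(+495.8) + 1/2·(+242.6) + 1·(-349.0) + U
U = -411.2 − (+375.6) = -786.8 kJ/mol

U = -786.8 kJ/mol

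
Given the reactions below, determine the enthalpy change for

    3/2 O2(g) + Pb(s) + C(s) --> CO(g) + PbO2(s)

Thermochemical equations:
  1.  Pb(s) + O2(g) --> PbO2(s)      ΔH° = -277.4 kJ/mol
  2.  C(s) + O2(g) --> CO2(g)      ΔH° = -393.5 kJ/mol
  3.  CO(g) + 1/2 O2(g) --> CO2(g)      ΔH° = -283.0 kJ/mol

ΔH° = -387.9 kJ/mol

eq. 1 as written (PbO2(s) already on the product side): -277.4 kJ/mol
eq. 2 as written (C(s) already on the reactant side): -393.5 kJ/mol
eq. 3 reversed (reverse to put CO(g) on the product side): +283.0 kJ/mol
Summing the manipulated equations, ΔH° = (1)·(-277.4) + (1)·(-393.5) + (-1)·(-283.0) = -387.9 kJ/mol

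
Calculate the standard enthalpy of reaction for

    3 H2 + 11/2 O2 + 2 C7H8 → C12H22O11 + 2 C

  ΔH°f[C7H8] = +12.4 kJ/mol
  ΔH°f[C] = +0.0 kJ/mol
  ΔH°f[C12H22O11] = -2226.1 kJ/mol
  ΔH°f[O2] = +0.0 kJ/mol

ΔH°rxn = -2250.9 kJ/mol

Products: 1·(-2226.1) + 2·(+0.0) = -2226.1
Reactants: 3·(+0.0) + 11/2·(+0.0) + 2·(+12.4) = +24.8
ΔH°rxn = (-2226.1) − (+24.8) = -2250.9 kJ/mol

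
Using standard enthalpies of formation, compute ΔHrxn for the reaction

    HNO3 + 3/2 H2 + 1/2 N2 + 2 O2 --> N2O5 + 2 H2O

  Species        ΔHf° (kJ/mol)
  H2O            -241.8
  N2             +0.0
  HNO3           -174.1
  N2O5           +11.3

ΔHrxn = -298.2 kJ/mol

Products: 1·(+11.3) + 2·(-241.8) = -472.3
Reactants: 1·(-174.1) + 3/2·(+0.0) + 1/2·(+0.0) + 2·(+0.0) = -174.1
ΔHrxn = (-472.3) − (-174.1) = -298.2 kJ/mol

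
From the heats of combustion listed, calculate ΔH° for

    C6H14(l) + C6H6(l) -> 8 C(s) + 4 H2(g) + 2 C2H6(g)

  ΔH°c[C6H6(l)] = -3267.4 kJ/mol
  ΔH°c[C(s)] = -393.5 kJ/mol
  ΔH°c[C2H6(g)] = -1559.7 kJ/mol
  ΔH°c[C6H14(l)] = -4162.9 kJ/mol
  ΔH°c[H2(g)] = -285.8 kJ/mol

ΔH° = -19.7 kJ/mol

With combustion enthalpies, reactants minus products:
= [1·(-4162.9) + 1·(-3267.4)] − [8·(-393.5) + 4·(-285.8) + 2·(-1559.7)]
= -19.7 kJ/mol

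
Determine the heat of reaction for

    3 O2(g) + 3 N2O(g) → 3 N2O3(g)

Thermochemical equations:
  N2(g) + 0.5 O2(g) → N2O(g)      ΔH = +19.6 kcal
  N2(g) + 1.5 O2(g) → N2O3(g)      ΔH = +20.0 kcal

ΔH = 1.2 kcal

equation 1 reversed and × 3 (reverse to put N2O(g) on the reactant side; scale by 3 for the 3 N2O(g)): (-3)·(+19.6) = -58.8 kcal
equation 2 × 3 (×3 to match 3 N2O3(g) in the target): (3)·(+20.0) = +60.0 kcal
By Hess's law, ΔH = (-3)·(+19.6) + (3)·(+20.0) = 1.2 kcal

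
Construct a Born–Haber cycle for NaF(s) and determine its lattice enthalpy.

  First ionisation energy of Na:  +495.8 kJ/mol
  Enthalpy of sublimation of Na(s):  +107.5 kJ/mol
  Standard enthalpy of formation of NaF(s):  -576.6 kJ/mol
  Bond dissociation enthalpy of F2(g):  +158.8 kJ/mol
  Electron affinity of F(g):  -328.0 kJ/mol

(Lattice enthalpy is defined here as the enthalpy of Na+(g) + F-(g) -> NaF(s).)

ΔHf° = 1·ΔHsub + 1·(ΣIE) + 1/2·D(F2) + 1·EA + U
-576.6 = 1·(+107.5) + 1·(+495.8) + 1/2·(+158.8) + 1·(-328.0) + U
U = -576.6 − (+354.7) = -931.3 kJ/mol

U = -931.3 kJ/mol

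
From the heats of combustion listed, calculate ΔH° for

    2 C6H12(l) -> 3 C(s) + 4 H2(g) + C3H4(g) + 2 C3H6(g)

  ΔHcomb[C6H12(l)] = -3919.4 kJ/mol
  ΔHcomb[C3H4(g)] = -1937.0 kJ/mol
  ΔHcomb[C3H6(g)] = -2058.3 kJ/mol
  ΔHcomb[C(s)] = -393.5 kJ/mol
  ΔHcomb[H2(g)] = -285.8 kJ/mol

Using ΔH = Σ nΔHc°(reactants) − Σ nΔHc°(products):
= [2·(-3919.4)] − [3·(-393.5) + 4·(-285.8) + 1·(-1937.0) + 2·(-2058.3)]
= 538.5 kJ/mol

ΔH° = 538.5 kJ/mol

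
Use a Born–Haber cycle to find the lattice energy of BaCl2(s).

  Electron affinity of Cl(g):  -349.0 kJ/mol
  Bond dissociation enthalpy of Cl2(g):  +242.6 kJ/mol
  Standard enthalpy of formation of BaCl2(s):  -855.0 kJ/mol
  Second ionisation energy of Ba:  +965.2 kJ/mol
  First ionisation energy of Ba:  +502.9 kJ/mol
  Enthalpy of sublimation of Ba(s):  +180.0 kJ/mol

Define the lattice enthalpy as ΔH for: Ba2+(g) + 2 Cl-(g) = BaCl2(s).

U = -2047.7 kJ/mol

ΔHf° = 1·ΔHsub + 1·(ΣIE) + 1·D(Cl2) + 2·EA + U
-855.0 = 1·(+180.0) + 1·(+1468.1) + 1·(+242.6) + 2·(-349.0) + U
U = -855.0 − (+1192.7) = -2047.7 kJ/mol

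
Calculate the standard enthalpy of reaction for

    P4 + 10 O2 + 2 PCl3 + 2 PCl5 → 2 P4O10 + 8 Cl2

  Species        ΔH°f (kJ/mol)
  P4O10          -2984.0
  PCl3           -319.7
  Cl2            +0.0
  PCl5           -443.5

ΔH°rxn = -4441.6 kJ/mol

ΔH°rxn = Σ nΔHf°(products) − Σ nΔHf°(reactants).
Products: 2·(-2984.0) + 8·(+0.0) = -5968.0
Reactants: 1·(+0.0) + 10·(+0.0) + 2·(-319.7) + 2·(-443.5) = -1526.4
ΔH°rxn = (-5968.0) − (-1526.4) = -4441.6 kJ/mol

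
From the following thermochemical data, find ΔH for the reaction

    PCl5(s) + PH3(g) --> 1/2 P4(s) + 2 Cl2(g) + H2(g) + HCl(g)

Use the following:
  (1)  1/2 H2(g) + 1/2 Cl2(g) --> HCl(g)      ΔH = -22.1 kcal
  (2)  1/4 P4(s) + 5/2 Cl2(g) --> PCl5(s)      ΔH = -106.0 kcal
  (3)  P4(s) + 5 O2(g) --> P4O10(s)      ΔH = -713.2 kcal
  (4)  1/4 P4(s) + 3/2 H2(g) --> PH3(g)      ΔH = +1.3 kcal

(1) as written: -22.1 kcal
(2) reversed: +106.0 kcal
(3): not needed.
(4) reversed: -1.3 kcal
Combining the equations, ΔH = (-22.1) + (+106.0) + (-1.3) = 82.6 kcal

ΔH = 82.6 kcal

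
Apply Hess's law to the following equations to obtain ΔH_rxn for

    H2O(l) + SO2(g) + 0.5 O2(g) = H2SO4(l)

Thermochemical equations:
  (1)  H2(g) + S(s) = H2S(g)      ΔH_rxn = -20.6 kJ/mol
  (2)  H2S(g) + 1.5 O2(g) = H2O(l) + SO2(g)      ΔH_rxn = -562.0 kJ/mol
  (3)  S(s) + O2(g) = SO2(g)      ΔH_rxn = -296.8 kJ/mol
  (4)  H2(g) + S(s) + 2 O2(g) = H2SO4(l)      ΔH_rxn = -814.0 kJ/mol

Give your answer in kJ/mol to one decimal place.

ΔH_rxn = -231.4 kJ/mol

(1) reversed: +20.6 kJ/mol
(2) reversed (H2O(l) must end up as a reactant): +562.0 kJ/mol
(3): not needed.
(4) as written (H2SO4(l) already on the product side): -814.0 kJ/mol
ΔH_rxn = (+20.6) + (+562.0) + (-814.0) = -231.4 kJ/mol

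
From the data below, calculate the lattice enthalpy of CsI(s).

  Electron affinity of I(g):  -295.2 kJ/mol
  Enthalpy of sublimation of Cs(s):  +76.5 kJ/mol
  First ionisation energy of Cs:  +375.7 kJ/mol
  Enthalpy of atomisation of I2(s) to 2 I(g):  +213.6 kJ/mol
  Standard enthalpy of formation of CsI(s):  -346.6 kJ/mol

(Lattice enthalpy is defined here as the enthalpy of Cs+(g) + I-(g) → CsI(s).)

U = -610.4 kJ/mol

ΔHf° = 1·ΔHsub + 1·(ΣIE) + 1/2·D(I2) + 1·EA + U
-346.6 = 1·(+76.5) + 1·(+375.7) + 1/2·(+213.6) + 1·(-295.2) + U
U = -346.6 − (+263.8) = -610.4 kJ/mol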